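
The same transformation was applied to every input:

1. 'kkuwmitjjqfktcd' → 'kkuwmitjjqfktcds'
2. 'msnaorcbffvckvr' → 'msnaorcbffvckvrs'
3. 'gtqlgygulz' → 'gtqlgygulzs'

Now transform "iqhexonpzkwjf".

Looking at the pairs, the operation is to append "s".
Applying that to "iqhexonpzkwjf" gives "iqhexonpzkwjfs".

iqhexonpzkwjfs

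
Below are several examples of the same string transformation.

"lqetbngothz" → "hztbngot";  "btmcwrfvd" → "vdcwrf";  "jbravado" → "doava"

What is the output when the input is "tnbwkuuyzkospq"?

pqwkuuyzkos

The rule is to delete the first 3 characters, then move the last 2 characters to the front (rotate right by 2).
For "tnbwkuuyzkospq", step one produces "wkuuyzkospq"; step two turns that into "pqwkuuyzkos".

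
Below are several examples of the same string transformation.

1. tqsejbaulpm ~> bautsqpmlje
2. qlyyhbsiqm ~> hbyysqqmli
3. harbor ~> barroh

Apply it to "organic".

caronig

The rule is to sort the characters into reverse alphabetical order, then move the last 2 characters to the front (rotate right by 2).
Working it through for "organic": intermediate "ronigca", final "caronig".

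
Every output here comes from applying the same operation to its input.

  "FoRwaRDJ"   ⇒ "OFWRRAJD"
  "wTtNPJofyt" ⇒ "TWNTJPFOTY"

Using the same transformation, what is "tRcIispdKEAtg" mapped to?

RTICSIDPEKTAG

The transformation: swap each adjacent pair of characters (1↔2, 3↔4, ...), then convert every letter to uppercase.
Applying that to "tRcIispdKEAtg" gives "RTICSIDPEKTAG".
(Check on "FoRwaRDJ": → "oFwRRaJD" → "OFWRRAJD" ✓)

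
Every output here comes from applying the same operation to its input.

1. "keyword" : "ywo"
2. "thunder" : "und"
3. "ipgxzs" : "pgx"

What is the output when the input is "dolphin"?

In each case the input is transformed by: move the last 2 characters to the front (rotate right by 2), then keep only the last 3 characters.
"dolphin" → "indolph" → "lph".
(Check on "thunder": → "erthund" → "und" ✓)

lph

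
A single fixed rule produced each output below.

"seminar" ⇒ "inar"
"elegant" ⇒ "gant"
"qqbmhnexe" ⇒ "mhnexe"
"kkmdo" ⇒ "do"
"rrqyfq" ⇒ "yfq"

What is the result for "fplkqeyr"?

The pattern: delete the first 3 characters.
So "fplkqeyr" becomes "kqeyr".

kqeyr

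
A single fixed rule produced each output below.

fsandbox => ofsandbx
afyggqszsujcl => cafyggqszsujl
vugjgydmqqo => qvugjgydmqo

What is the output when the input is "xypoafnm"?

nxypoafm

In each case the input is transformed by: move the last character to the front, then swap the first and last characters.
Working it through for "xypoafnm": intermediate "mxypoafn", final "nxypoafm".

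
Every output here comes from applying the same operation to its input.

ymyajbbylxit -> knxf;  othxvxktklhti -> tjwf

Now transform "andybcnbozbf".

poar

Each output is the input with this applied: shift every letter 12 places forward in the alphabet (wrapping around), then keep one character in every 3, starting at position 3 (positions 3rd, 6th, 9th, ...).
So "andybcnbozbf" becomes "poar".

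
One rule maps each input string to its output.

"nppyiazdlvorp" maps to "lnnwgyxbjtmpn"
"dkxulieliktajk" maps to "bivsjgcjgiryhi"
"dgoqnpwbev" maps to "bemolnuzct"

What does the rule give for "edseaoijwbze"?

cbqcymghuzxc

What's happening: shift every letter 2 places backward in the alphabet (wrapping around).
Doing the same to "edseaoijwbze": "cbqcymghuzxc".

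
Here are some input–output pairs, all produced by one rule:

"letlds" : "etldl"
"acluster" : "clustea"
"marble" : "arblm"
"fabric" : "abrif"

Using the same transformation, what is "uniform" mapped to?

niforu

Looking at the pairs, the operation is to delete the last character, then move the first character to the end.
"uniform" → "unifor" → "niforu".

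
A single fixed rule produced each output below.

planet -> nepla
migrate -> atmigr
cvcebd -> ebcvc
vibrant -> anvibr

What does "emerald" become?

alemer

The pattern: delete the last character, then move the last 2 characters to the front (rotate right by 2).
For "emerald", step one produces "emeral"; step two turns that into "alemer".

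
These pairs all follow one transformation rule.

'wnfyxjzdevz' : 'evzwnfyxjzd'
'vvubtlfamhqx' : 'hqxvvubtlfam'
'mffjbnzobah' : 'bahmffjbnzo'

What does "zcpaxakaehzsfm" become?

In each case the input is transformed by: move the last 3 characters to the front (rotate right by 3).
"zcpaxakaehzsfm" → "sfmzcpaxakaehz".

sfmzcpaxakaehz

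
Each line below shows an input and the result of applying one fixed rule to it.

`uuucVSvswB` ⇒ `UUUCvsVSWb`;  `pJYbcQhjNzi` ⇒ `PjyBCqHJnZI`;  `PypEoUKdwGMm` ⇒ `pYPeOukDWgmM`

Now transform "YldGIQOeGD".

The transformation: flip the case of every letter.
Applying that to "YldGIQOeGD" gives "yLDgiqoEgd".

yLDgiqoEgd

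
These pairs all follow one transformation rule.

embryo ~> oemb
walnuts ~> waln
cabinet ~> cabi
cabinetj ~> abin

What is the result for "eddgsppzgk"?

Rule — move the last 3 characters to the front (rotate right by 3), then keep only the last 4 characters.
Doing the same to "eddgsppzgk": "gspp".

gspp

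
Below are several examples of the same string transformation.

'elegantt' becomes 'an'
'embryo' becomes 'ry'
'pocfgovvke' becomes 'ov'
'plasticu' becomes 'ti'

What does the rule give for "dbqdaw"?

What's happening: swap the front and back halves of the string, then keep only the first 2 characters.
So "dbqdaw" becomes "da".

da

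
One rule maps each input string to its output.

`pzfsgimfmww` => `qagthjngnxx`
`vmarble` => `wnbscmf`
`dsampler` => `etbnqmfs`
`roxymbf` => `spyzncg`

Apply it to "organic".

Each output is the input with this applied: shift every letter 1 place forward in the alphabet (wrapping around).
On "organic" that produces "pshbojd".

pshbojd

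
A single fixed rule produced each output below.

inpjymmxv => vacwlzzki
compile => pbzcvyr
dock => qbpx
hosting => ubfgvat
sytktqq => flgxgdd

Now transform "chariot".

The transformation: shift every letter 13 places forward in the alphabet (wrapping around) — i.e. ROT13.
"chariot" → "punevbg".

punevbg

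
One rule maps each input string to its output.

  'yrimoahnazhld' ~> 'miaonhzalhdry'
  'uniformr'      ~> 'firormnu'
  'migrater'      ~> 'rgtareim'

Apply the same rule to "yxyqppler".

What's happening: swap each adjacent pair of characters (1↔2, 3↔4, ...), then move the first 2 characters to the end (rotate left by 2).
On "yxyqppler": the first step gives "xyqyppelr", and the second then gives "qyppelrxy".

qyppelrxy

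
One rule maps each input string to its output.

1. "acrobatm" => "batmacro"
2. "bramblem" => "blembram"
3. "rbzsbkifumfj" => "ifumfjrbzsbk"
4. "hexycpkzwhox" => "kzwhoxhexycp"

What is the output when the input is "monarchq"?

rchqmona

The transformation: swap the front and back halves of the string.
For "monarchq" the result is "rchqmona".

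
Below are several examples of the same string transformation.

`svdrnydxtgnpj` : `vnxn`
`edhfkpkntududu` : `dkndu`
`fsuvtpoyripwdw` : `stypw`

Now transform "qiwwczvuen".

icu

What's happening: keep one character in every 3, starting at position 2 (positions 2nd, 5th, 8th, ...).
"qiwwczvuen" → "icu".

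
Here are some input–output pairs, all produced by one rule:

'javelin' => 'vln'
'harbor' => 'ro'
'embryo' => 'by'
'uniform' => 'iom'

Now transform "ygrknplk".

The transformation: keep every other character starting from the first (positions 1st, 3rd, 5th, ...), then delete the first character.
Applying both steps to "ygrknplk": "yrnl", then "rnl".

rnl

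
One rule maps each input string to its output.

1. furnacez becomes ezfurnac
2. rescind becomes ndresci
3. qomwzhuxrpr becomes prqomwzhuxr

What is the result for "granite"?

tegrani

What's happening: move the last 2 characters to the front (rotate right by 2).
So "granite" becomes "tegrani".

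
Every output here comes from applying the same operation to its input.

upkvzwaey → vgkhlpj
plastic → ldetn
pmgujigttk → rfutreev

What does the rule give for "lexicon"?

The pattern: shift every letter 11 places forward in the alphabet (wrapping around), then delete the first 2 characters.
For "lexicon", step one produces "wpitnzy"; step two turns that into "itnzy".

itnzy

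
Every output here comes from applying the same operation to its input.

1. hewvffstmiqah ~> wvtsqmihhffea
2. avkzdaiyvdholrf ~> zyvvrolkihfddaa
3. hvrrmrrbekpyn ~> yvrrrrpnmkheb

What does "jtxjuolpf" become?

The transformation: sort the characters into reverse alphabetical order.
For "jtxjuolpf" the result is "xutpoljjf".

xutpoljjf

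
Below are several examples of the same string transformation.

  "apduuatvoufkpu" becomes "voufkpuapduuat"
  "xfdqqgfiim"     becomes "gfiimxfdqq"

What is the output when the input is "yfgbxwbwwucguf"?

The transformation: swap the front and back halves of the string.
Applying that to "yfgbxwbwwucguf" gives "wwucgufyfgbxwb".

wwucgufyfgbxwb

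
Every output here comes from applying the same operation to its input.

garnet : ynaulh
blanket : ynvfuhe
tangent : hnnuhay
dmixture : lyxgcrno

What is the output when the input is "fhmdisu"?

In each case the input is transformed by: move the last 2 characters to the front (rotate right by 2), then shift every letter 6 places backward in the alphabet (wrapping around).
Working it through for "fhmdisu": intermediate "sufhmdi", final "mozbgxc".
(Check on "tangent": → "nttange" → "hnnuhay" ✓)

mozbgxc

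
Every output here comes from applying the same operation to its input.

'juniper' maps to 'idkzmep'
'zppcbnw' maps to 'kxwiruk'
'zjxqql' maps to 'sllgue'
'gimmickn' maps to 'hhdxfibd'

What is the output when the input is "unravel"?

mvqzgpi

Rule — shift every letter 5 places backward in the alphabet (wrapping around), then move the first 2 characters to the end (rotate left by 2).
For "unravel", step one produces "pimvqzg"; step two turns that into "mvqzgpi".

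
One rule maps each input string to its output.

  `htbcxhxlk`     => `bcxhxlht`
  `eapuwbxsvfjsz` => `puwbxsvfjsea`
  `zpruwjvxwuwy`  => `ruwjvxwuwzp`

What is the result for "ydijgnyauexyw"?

ijgnyauexyyd

The rule is to delete the last character, then move the first 2 characters to the end (rotate left by 2).
"ydijgnyauexyw" → "ydijgnyauexy" → "ijgnyauexyyd".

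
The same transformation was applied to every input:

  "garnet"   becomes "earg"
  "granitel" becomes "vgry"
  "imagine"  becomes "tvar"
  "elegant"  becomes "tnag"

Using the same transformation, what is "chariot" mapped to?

The pattern: shift every letter 13 places forward in the alphabet (wrapping around) — i.e. ROT13, then keep only the last 4 characters.
For "chariot", step one produces "punevbg"; step two turns that into "evbg".

evbg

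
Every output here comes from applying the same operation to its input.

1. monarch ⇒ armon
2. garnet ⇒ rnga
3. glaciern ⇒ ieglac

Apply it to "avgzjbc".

zjavg

Each output is the input with this applied: delete the last 2 characters, then move the last 2 characters to the front (rotate right by 2).
Applying both steps to "avgzjbc": "avgzj", then "zjavg".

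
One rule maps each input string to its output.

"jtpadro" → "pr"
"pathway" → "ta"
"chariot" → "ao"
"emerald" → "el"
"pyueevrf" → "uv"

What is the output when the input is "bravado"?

In each case the input is transformed by: keep one character in every 3, starting at position 3 (positions 3rd, 6th, 9th, ...).
On "bravado" that produces "ad".

ad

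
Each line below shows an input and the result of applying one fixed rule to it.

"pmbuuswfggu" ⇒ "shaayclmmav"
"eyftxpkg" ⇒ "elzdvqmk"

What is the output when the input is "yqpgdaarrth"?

wvmjggxxzne

Rule — move the first character to the end, then shift every letter 6 places forward in the alphabet (wrapping around).
Applying both steps to "yqpgdaarrth": "qpgdaarrthy", then "wvmjggxxzne".
(Check on "pmbuuswfggu": → "mbuuswfggup" → "shaayclmmav" ✓)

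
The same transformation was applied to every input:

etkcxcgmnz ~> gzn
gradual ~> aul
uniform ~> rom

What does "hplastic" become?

sci

The transformation: swap each adjacent pair of characters (1↔2, 3↔4, ...), then keep only the last 3 characters.
Applying both steps to "hplastic": "phaltsci", then "sci".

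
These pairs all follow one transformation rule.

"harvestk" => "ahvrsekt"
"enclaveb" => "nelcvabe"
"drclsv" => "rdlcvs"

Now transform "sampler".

aspmelr

In each case the input is transformed by: swap each adjacent pair of characters (1↔2, 3↔4, ...).
Doing the same to "sampler": "aspmelr".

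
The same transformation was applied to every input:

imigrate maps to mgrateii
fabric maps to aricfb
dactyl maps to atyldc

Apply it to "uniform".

The pattern: move the first 2 characters to the end (rotate left by 2), then swap the first and last characters.
Applying both steps to "uniform": "iformun", then "nformui".

nformui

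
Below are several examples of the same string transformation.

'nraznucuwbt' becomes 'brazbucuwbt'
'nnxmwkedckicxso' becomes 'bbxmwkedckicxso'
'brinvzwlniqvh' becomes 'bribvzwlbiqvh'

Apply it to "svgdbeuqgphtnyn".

Looking at the pairs, the operation is to replace every "n" with "b".
For "svgdbeuqgphtnyn" the result is "svgdbeuqgphtbyb".

svgdbeuqgphtbyb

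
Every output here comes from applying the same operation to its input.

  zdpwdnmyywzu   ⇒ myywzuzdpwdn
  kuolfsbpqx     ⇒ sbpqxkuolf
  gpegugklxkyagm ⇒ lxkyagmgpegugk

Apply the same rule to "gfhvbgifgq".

gifgqgfhvb

In each case the input is transformed by: swap the front and back halves of the string.
So "gfhvbgifgq" becomes "gifgqgfhvb".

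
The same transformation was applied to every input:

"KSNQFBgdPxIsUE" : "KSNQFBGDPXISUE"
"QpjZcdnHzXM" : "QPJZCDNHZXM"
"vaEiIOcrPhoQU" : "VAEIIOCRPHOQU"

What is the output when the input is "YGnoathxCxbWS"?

YGNOATHXCXBWS

What's happening: convert every letter to uppercase.
"YGnoathxCxbWS" → "YGNOATHXCXBWS".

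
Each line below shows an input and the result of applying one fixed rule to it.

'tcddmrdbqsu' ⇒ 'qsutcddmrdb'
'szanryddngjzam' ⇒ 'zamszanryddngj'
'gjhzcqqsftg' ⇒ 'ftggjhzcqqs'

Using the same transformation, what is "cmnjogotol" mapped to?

tolcmnjogo

Each output is the input with this applied: move the last 3 characters to the front (rotate right by 3).
On "cmnjogotol" that produces "tolcmnjogo".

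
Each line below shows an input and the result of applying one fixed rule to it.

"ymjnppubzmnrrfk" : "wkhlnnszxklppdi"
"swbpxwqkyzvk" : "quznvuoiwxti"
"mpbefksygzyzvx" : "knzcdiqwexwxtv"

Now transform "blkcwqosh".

zjiauomqf

The rule is to shift every letter 2 places backward in the alphabet (wrapping around).
Applying that to "blkcwqosh" gives "zjiauomqf".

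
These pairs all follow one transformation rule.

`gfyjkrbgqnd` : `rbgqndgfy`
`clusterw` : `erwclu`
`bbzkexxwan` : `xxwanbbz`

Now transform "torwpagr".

Each output is the input with this applied: move the first 3 characters to the end (rotate left by 3), then delete the first 2 characters.
Working it through for "torwpagr": intermediate "wpagrtor", final "agrtor".
(Check on "clusterw": → "sterwclu" → "erwclu" ✓)

agrtor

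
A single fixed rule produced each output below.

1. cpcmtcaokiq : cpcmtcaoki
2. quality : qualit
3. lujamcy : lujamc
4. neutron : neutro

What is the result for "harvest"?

In each case the input is transformed by: delete the last character.
"harvest" → "harves".

harves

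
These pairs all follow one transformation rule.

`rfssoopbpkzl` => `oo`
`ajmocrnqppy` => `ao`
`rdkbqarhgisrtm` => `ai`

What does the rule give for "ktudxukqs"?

uu

In each case the input is transformed by: keep only the vowels.
For "ktudxukqs" the result is "uu".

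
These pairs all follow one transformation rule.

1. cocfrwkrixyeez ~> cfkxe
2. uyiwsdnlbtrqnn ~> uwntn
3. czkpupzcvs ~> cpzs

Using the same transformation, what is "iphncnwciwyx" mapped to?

inww

The pattern: keep one character in every 3, starting at position 1 (positions 1st, 4th, 7th, ...).
Doing the same to "iphncnwciwyx": "inww".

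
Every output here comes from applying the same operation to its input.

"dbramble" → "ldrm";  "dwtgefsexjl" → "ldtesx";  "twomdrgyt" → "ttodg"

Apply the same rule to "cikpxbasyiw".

wckxay

What's happening: keep every other character starting from the first (positions 1st, 3rd, 5th, ...), then move the last character to the front.
Starting from "cikpxbasyiw": after the first operation, "ckxayw"; after the second, "wckxay".
(Check on "twomdrgyt": → "todgt" → "ttodg" ✓)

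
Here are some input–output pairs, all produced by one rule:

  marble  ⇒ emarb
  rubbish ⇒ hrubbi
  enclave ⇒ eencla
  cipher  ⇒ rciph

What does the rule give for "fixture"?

The pattern: move the last character to the front, then delete the last character.
On "fixture": the first step gives "efixtur", and the second then gives "efixtu".

efixtu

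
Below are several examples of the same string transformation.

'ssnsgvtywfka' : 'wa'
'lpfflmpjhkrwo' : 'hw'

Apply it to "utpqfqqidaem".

dm

In each case the input is transformed by: keep one character in every 3, starting at position 3 (positions 3rd, 6th, 9th, ...), then delete the first 2 characters.
Doing the same to "utpqfqqidaem": "dm".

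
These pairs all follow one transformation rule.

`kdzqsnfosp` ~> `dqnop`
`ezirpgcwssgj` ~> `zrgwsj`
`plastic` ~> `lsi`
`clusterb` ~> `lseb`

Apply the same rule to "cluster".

lse

The transformation: keep every other character starting from the second (positions 2nd, 4th, 6th, ...).
Applying that to "cluster" gives "lse".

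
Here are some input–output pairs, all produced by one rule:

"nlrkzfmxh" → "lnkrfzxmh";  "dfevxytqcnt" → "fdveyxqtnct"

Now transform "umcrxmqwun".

The pattern: swap each adjacent pair of characters (1↔2, 3↔4, ...).
"umcrxmqwun" → "murcmxwqnu".

murcmxwqnu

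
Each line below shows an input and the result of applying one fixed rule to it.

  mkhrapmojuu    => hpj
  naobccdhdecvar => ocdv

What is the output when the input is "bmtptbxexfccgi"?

Looking at the pairs, the operation is to keep one character in every 3, starting at position 3 (positions 3rd, 6th, 9th, ...).
Doing the same to "bmtptbxexfccgi": "tbxc".

tbxc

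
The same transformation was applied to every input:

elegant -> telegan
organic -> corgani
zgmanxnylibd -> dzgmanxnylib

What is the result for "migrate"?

What's happening: move the last character to the front.
For "migrate" the result is "emigrat".

emigrat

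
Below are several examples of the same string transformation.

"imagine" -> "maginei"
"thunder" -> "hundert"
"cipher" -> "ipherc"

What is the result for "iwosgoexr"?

Looking at the pairs, the operation is to move the first character to the end.
"iwosgoexr" → "wosgoexri".

wosgoexri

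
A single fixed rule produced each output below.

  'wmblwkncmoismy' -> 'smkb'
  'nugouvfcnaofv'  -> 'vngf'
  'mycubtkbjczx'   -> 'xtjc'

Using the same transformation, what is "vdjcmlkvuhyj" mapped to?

Looking at the pairs, the operation is to keep one character in every 3, starting at position 3 (positions 3rd, 6th, 9th, ...), then sort the characters into reverse alphabetical order.
So "vdjcmlkvuhyj" becomes "uljj".

uljj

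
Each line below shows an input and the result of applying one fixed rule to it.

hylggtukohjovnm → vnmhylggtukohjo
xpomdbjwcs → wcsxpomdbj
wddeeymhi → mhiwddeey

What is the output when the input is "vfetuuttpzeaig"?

Rule — move the last 3 characters to the front (rotate right by 3).
For "vfetuuttpzeaig" the result is "aigvfetuuttpze".

aigvfetuuttpze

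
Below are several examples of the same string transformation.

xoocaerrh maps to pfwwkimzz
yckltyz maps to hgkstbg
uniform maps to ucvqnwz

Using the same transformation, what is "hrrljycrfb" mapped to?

The rule is to shift every letter 8 places forward in the alphabet (wrapping around), then move the last character to the front.
For "hrrljycrfb", step one produces "pzztrgkznj"; step two turns that into "jpzztrgkzn".

jpzztrgkzn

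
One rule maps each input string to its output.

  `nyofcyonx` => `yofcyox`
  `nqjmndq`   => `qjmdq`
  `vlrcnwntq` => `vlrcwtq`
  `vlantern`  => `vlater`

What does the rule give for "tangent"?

In each case the input is transformed by: remove every "n".
Applying that to "tangent" gives "taget".

taget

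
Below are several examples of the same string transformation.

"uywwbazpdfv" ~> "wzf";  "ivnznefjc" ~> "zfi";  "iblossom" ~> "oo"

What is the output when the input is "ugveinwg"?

ew

Rule — move the first character to the end, then keep one character in every 3, starting at position 3 (positions 3rd, 6th, 9th, ...).
"ugveinwg" → "gveinwgu" → "ew".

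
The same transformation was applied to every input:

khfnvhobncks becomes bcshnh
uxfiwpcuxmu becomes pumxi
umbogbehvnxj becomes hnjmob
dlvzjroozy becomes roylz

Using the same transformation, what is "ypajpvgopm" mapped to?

What's happening: keep every other character starting from the second (positions 2nd, 4th, 6th, ...), then move the last 3 characters to the front (rotate right by 3).
Working it through for "ypajpvgopm": intermediate "pjvom", final "vompj".
(Check on "khfnvhobncks": → "hnhbcs" → "bcshnh" ✓)

vompj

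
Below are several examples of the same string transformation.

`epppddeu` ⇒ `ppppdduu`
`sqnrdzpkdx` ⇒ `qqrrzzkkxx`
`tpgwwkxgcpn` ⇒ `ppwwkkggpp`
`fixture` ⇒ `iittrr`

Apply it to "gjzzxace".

The transformation: keep every other character starting from the second (positions 2nd, 4th, 6th, ...), then double every character.
"gjzzxace" → "jzae" → "jjzzaaee".

jjzzaaee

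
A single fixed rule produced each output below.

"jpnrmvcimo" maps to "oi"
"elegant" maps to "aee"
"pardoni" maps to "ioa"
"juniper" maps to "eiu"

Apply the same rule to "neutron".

oue

What's happening: reverse the string, then keep only the vowels.
Starting from "neutron": after the first operation, "nortuen"; after the second, "oue".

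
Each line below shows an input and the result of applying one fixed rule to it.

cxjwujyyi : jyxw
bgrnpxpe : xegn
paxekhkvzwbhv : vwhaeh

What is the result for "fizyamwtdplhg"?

The rule is to keep every other character starting from the second (positions 2nd, 4th, 6th, ...), then swap the front and back halves of the string.
So "fizyamwtdplhg" becomes "tphiym".
(Check on "cxjwujyyi": → "xwjy" → "jyxw" ✓)

tphiym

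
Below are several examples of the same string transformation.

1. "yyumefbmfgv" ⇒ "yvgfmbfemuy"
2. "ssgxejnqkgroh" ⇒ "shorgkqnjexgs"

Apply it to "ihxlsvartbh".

ihbtravslxh

The rule is to reverse the string, then move the last character to the front.
Working it through for "ihxlsvartbh": intermediate "hbtravslxhi", final "ihbtravslxh".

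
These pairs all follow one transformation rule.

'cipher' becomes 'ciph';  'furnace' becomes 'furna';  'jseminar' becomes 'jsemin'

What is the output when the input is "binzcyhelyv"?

binzcyhel

Each output is the input with this applied: delete the last 2 characters.
Doing the same to "binzcyhelyv": "binzcyhel".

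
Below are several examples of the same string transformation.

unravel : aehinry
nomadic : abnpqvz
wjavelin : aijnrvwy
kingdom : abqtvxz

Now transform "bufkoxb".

The transformation: shift every letter 13 places forward in the alphabet (wrapping around) — i.e. ROT13, then sort the characters into alphabetical order.
So "bufkoxb" becomes "bhkoosx".

bhkoosx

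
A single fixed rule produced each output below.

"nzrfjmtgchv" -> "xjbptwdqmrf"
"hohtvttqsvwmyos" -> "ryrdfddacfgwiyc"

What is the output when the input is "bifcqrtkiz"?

Rule — shift every letter 10 places forward in the alphabet (wrapping around).
Doing the same to "bifcqrtkiz": "lspmabdusj".

lspmabdusj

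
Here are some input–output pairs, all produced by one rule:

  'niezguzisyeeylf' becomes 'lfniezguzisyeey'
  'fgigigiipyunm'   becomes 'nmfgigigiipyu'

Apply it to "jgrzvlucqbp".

The transformation: move the last 2 characters to the front (rotate right by 2).
For "jgrzvlucqbp" the result is "bpjgrzvlucq".

bpjgrzvlucq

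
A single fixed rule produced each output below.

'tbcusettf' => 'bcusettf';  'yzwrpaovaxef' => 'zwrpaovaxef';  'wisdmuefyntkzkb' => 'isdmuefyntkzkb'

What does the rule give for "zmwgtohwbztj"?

mwgtohwbztj

Looking at the pairs, the operation is to delete the first character.
For "zmwgtohwbztj" the result is "mwgtohwbztj".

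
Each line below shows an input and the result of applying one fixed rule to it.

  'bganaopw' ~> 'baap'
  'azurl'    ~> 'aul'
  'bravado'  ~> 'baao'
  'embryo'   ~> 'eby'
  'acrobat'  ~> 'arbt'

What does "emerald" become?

The pattern: keep every other character starting from the first (positions 1st, 3rd, 5th, ...).
Doing the same to "emerald": "eead".

eead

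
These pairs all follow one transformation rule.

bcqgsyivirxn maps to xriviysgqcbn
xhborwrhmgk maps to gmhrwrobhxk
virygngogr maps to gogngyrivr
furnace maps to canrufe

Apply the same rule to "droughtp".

thguordp

Each output is the input with this applied: reverse the string, then move the first character to the end.
"droughtp" → "pthguord" → "thguordp".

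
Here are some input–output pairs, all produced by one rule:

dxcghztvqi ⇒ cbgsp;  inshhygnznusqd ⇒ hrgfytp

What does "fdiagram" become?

ehfz

Looking at the pairs, the operation is to keep every other character starting from the first (positions 1st, 3rd, 5th, ...), then shift every letter 1 place backward in the alphabet (wrapping around).
On "fdiagram" that produces "ehfz".
(Check on "dxcghztvqi": → "dchtq" → "cbgsp" ✓)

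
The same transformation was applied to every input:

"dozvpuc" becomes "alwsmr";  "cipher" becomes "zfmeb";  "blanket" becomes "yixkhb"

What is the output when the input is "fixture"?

The rule is to shift every letter 3 places backward in the alphabet (wrapping around), then delete the last character.
Doing the same to "fixture": "cfuqro".

cfuqro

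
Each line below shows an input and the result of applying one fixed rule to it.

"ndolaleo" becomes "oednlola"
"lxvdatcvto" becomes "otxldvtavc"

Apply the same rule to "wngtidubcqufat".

tanwtgdibuqcfu

The rule is to move the last 2 characters to the front (rotate right by 2), then swap each adjacent pair of characters (1↔2, 3↔4, ...).
For "wngtidubcqufat", step one produces "atwngtidubcquf"; step two turns that into "tanwtgdibuqcfu".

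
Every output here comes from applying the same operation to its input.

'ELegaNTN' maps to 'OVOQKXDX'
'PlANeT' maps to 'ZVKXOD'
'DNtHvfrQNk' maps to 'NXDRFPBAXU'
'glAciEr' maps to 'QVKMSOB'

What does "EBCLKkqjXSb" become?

OLMVUUATHCL

In each case the input is transformed by: shift every letter 10 places forward in the alphabet (wrapping around), then convert every letter to uppercase.
Applying both steps to "EBCLKkqjXSb": "OLMVUuatHCl", then "OLMVUUATHCL".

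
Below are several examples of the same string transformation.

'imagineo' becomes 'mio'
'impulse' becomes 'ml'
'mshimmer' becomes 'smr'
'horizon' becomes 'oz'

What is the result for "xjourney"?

jry

In each case the input is transformed by: keep one character in every 3, starting at position 2 (positions 2nd, 5th, 8th, ...).
For "xjourney" the result is "jry".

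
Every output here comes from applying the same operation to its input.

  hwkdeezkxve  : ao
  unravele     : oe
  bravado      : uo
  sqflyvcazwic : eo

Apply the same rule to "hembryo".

au

Rule — shift every letter 7 places backward in the alphabet (wrapping around), then keep only the vowels.
"hembryo" → "axfukrh" → "au".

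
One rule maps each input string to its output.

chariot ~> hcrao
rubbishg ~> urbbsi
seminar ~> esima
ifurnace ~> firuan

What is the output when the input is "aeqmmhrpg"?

eamqhmp

Looking at the pairs, the operation is to swap each adjacent pair of characters (1↔2, 3↔4, ...), then delete the last 2 characters.
Starting from "aeqmmhrpg": after the first operation, "eamqhmprg"; after the second, "eamqhmp".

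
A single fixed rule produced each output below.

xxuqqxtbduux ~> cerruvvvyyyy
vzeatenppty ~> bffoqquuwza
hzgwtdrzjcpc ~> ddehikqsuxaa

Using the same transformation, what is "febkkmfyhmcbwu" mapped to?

The rule is to sort the characters into alphabetical order, then shift every letter 1 place forward in the alphabet (wrapping around).
Doing the same to "febkkmfyhmcbwu": "ccdfggillnnvxz".

ccdfggillnnvxz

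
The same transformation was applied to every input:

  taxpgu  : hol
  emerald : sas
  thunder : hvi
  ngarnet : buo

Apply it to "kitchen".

ywh

The pattern: shift every letter 12 places backward in the alphabet (wrapping around), then keep only the first 3 characters.
Applying both steps to "kitchen": "ywhqvsb", then "ywh".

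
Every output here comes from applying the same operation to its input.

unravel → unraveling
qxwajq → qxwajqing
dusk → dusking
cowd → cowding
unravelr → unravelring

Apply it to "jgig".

Looking at the pairs, the operation is to append "ing".
So "jgig" becomes "jgiging".

jgiging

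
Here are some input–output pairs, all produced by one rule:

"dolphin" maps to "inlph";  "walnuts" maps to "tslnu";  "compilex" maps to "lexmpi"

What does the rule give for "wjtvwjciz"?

jciztvw

Rule — delete the first 2 characters, then move the first 3 characters to the end (rotate left by 3).
For "wjtvwjciz" the result is "jciztvw".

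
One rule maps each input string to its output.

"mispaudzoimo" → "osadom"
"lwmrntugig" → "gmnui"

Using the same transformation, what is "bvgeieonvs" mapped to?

The transformation: swap the first and last characters, then keep every other character starting from the first (positions 1st, 3rd, 5th, ...).
Starting from "bvgeieonvs": after the first operation, "svgeieonvb"; after the second, "sgiov".

sgiov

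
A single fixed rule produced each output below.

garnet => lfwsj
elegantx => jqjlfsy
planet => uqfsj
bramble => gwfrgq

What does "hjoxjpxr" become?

motcouc

Rule — delete the last character, then shift every letter 5 places forward in the alphabet (wrapping around).
For "hjoxjpxr", step one produces "hjoxjpx"; step two turns that into "motcouc".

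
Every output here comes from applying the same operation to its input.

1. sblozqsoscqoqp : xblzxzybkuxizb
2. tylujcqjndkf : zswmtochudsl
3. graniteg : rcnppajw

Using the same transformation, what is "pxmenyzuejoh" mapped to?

Looking at the pairs, the operation is to shift every letter 9 places forward in the alphabet (wrapping around), then swap the front and back halves of the string.
Applying that to "pxmenyzuejoh" gives "idnsxqygvnwh".

idnsxqygvnwh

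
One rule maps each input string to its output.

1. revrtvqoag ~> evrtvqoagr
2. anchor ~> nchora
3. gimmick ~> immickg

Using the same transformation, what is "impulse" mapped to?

mpulsei

What's happening: move the first character to the end.
On "impulse" that produces "mpulsei".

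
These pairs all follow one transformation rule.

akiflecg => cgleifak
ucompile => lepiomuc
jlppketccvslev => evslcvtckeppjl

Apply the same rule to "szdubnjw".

jwbndusz

What's happening: reverse the string, then swap each adjacent pair of characters (1↔2, 3↔4, ...).
Starting from "szdubnjw": after the first operation, "wjnbudzs"; after the second, "jwbndusz".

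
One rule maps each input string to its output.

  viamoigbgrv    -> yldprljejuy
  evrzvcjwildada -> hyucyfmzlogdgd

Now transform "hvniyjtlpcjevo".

The rule is to shift every letter 3 places forward in the alphabet (wrapping around).
For "hvniyjtlpcjevo" the result is "kyqlbmwosfmhyr".

kyqlbmwosfmhyr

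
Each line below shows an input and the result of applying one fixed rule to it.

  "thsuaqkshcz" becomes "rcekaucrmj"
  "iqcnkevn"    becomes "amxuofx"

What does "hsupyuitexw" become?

ceziesdohg

Each output is the input with this applied: shift every letter 10 places forward in the alphabet (wrapping around), then delete the first character.
For "hsupyuitexw", step one produces "rceziesdohg"; step two turns that into "ceziesdohg".
(Check on "thsuaqkshcz": → "drcekaucrmj" → "rcekaucrmj" ✓)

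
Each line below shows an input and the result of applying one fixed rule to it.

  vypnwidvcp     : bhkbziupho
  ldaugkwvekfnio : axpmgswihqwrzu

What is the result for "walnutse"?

qimxzgfe

What's happening: shift every letter 12 places forward in the alphabet (wrapping around), then move the last character to the front.
On "walnutse": the first step gives "imxzgfeq", and the second then gives "qimxzgfe".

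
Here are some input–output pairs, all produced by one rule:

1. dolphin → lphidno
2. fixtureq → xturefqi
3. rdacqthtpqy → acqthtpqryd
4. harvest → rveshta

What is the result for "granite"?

Looking at the pairs, the operation is to swap the first and last characters, then move the first 2 characters to the end (rotate left by 2).
"granite" → "eranitg" → "anitger".

anitger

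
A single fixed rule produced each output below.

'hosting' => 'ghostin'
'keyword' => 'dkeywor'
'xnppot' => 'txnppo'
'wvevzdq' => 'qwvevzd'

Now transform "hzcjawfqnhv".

Looking at the pairs, the operation is to move the last character to the front.
For "hzcjawfqnhv" the result is "vhzcjawfqnh".

vhzcjawfqnh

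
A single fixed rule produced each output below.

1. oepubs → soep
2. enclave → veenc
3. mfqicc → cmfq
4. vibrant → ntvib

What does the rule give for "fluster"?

Each output is the input with this applied: move the first 3 characters to the end (rotate left by 3), then delete the first 2 characters.
Working it through for "fluster": intermediate "sterflu", final "erflu".

erflu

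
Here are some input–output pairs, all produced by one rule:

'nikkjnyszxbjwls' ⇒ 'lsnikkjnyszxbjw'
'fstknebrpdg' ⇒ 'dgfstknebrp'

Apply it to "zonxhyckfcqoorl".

rlzonxhyckfcqoo

The rule is to move the last 2 characters to the front (rotate right by 2).
"zonxhyckfcqoorl" → "rlzonxhyckfcqoo".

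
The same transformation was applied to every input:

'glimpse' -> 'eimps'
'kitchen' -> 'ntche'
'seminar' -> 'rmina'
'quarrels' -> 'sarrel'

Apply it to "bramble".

The pattern: delete the first 2 characters, then move the last character to the front.
Starting from "bramble": after the first operation, "amble"; after the second, "eambl".

eambl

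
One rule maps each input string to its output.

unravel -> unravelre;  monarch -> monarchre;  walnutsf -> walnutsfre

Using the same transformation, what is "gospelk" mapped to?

Each output is the input with this applied: append "re".
So "gospelk" becomes "gospelkre".

gospelkre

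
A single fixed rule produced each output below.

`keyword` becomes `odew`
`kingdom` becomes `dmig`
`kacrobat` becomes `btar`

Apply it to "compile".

ieop

In each case the input is transformed by: move the last 3 characters to the front (rotate right by 3), then keep every other character starting from the first (positions 1st, 3rd, 5th, ...).
Applying both steps to "compile": "ilecomp", then "ieop".
(Check on "kingdom": → "domking" → "dmig" ✓)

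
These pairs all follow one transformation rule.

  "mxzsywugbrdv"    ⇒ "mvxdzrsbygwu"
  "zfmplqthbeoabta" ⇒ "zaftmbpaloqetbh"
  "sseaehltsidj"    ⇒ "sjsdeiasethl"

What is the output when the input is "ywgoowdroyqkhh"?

The pattern: take characters alternately from the front and the back (1st, last, 2nd, 2nd-last, ...).
On "ywgoowdroyqkhh" that produces "yhwhgkoqoywodr".

yhwhgkoqoywodr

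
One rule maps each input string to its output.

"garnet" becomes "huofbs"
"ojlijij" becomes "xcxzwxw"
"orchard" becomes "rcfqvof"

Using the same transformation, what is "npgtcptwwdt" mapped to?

The pattern: shift every letter 12 places backward in the alphabet (wrapping around), then move the last character to the front.
For "npgtcptwwdt", step one produces "bduhqdhkkrh"; step two turns that into "hbduhqdhkkr".

hbduhqdhkkr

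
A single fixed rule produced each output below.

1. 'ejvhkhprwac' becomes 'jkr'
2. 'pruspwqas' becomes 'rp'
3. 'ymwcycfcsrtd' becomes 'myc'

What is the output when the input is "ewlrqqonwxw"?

wqn

Rule — delete the last 2 characters, then keep one character in every 3, starting at position 2 (positions 2nd, 5th, 8th, ...).
Working it through for "ewlrqqonwxw": intermediate "ewlrqqonw", final "wqn".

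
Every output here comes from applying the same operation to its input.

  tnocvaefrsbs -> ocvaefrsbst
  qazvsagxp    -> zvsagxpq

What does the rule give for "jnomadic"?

omadicj

What's happening: move the first character to the end, then delete the first character.
For "jnomadic" the result is "omadicj".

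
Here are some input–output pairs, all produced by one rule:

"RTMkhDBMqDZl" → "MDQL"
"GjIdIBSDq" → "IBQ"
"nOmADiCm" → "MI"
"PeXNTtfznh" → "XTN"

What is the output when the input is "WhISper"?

Rule — keep one character in every 3, starting at position 3 (positions 3rd, 6th, 9th, ...), then convert every letter to uppercase.
On "WhISper": the first step gives "Ie", and the second then gives "IE".

IE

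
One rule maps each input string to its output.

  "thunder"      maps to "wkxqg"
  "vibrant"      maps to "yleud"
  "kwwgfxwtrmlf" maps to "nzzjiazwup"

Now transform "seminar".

The pattern: shift every letter 3 places forward in the alphabet (wrapping around), then delete the last 2 characters.
Working it through for "seminar": intermediate "vhplqdu", final "vhplq".
(Check on "kwwgfxwtrmlf": → "nzzjiazwupoi" → "nzzjiazwup" ✓)

vhplq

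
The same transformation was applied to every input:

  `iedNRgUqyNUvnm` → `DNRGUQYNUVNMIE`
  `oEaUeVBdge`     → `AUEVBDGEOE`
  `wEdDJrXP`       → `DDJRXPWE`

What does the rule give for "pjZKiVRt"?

ZKIVRTPJ

The rule is to move the first 2 characters to the end (rotate left by 2), then convert every letter to uppercase.
Starting from "pjZKiVRt": after the first operation, "ZKiVRtpj"; after the second, "ZKIVRTPJ".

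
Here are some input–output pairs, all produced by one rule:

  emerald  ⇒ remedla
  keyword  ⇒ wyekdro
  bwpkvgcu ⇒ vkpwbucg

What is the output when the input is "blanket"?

The transformation: move the last 3 characters to the front (rotate right by 3), then reverse the string.
"blanket" → "ketblan" → "nalbtek".

nalbtek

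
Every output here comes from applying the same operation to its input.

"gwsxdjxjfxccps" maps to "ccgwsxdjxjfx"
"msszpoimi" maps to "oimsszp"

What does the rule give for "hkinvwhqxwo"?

The transformation: delete the last 2 characters, then move the last 2 characters to the front (rotate right by 2).
Applying both steps to "hkinvwhqxwo": "hkinvwhqx", then "qxhkinvwh".

qxhkinvwh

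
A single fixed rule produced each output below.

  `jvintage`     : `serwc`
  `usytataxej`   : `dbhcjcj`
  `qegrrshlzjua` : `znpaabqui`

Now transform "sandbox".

Rule — delete the last 3 characters, then shift every letter 9 places forward in the alphabet (wrapping around).
On "sandbox": the first step gives "sand", and the second then gives "bjwm".

bjwm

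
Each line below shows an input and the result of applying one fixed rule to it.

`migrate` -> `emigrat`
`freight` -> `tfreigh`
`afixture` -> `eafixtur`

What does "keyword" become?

dkeywor

The pattern: move the last character to the front.
Applying that to "keyword" gives "dkeywor".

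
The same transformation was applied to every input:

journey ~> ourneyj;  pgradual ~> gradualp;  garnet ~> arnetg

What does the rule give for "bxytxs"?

xytxsb

The transformation: move the first character to the end.
So "bxytxs" becomes "xytxsb".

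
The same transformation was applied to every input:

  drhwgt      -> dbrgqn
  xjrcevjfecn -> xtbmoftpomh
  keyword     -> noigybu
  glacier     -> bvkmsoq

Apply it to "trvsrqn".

In each case the input is transformed by: shift every letter 10 places forward in the alphabet (wrapping around), then swap the first and last characters.
On "trvsrqn": the first step gives "dbfcbax", and the second then gives "xbfcbad".

xbfcbad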